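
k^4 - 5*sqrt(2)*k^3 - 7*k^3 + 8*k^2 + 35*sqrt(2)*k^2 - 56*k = k*(k - 7)*(k - 4*sqrt(2))*(k - sqrt(2))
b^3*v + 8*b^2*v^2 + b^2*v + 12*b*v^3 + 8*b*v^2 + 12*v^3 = (b + 2*v)*(b + 6*v)*(b*v + v)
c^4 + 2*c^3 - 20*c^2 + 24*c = c*(c - 2)^2*(c + 6)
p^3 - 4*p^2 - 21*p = p*(p - 7)*(p + 3)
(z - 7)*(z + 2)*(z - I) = z^3 - 5*z^2 - I*z^2 - 14*z + 5*I*z + 14*I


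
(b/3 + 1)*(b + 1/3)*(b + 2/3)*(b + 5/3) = b^4/3 + 17*b^3/9 + 89*b^2/27 + 163*b/81 + 10/27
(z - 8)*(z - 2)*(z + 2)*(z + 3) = z^4 - 5*z^3 - 28*z^2 + 20*z + 96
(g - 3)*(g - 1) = g^2 - 4*g + 3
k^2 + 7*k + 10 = (k + 2)*(k + 5)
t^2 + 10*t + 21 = (t + 3)*(t + 7)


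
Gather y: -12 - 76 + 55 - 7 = -40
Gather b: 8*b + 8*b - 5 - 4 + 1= 16*b - 8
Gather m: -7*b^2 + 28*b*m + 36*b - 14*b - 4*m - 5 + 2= -7*b^2 + 22*b + m*(28*b - 4) - 3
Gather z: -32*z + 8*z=-24*z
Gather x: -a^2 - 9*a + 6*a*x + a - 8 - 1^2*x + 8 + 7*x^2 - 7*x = -a^2 - 8*a + 7*x^2 + x*(6*a - 8)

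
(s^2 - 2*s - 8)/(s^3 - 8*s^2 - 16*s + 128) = (s + 2)/(s^2 - 4*s - 32)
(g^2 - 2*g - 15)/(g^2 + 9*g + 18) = (g - 5)/(g + 6)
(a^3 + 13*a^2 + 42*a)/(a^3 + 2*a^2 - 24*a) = (a + 7)/(a - 4)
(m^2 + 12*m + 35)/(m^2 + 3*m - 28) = (m + 5)/(m - 4)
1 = 1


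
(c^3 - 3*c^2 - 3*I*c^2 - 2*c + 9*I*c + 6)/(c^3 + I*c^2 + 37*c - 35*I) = (c^2 - c*(3 + 2*I) + 6*I)/(c^2 + 2*I*c + 35)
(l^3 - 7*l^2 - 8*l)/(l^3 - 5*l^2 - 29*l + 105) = l*(l^2 - 7*l - 8)/(l^3 - 5*l^2 - 29*l + 105)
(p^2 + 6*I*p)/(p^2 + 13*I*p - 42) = p/(p + 7*I)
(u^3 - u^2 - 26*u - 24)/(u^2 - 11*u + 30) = (u^2 + 5*u + 4)/(u - 5)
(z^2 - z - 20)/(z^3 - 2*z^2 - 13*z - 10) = (z + 4)/(z^2 + 3*z + 2)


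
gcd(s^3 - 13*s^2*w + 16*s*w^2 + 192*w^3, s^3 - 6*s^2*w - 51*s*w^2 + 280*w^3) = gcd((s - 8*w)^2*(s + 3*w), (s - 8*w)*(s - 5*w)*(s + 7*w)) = s - 8*w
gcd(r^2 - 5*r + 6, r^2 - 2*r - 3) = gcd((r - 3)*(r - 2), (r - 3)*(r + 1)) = r - 3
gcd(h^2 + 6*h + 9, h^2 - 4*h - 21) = h + 3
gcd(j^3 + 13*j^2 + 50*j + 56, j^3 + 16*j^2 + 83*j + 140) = j^2 + 11*j + 28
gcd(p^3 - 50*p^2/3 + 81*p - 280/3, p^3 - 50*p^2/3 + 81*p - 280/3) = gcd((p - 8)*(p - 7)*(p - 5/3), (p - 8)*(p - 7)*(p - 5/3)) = p^3 - 50*p^2/3 + 81*p - 280/3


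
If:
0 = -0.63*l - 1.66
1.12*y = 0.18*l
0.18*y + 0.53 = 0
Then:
No Solution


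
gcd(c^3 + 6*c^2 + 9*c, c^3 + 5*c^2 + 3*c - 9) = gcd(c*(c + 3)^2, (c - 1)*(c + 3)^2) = c^2 + 6*c + 9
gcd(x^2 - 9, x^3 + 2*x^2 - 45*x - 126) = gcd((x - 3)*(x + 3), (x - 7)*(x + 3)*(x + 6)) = x + 3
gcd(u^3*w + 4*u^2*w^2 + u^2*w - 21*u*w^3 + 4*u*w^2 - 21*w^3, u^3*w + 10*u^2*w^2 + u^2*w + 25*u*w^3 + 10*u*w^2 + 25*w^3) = u*w + w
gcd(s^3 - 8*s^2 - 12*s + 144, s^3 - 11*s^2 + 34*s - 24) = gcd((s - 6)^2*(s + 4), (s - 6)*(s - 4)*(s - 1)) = s - 6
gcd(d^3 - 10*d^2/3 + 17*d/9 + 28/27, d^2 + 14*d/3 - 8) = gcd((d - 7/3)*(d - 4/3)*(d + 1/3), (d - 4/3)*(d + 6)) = d - 4/3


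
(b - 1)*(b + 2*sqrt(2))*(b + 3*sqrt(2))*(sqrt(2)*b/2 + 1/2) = sqrt(2)*b^4/2 - sqrt(2)*b^3/2 + 11*b^3/2 - 11*b^2/2 + 17*sqrt(2)*b^2/2 - 17*sqrt(2)*b/2 + 6*b - 6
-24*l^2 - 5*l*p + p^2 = (-8*l + p)*(3*l + p)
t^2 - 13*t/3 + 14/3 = (t - 7/3)*(t - 2)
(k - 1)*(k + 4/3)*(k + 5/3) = k^3 + 2*k^2 - 7*k/9 - 20/9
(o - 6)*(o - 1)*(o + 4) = o^3 - 3*o^2 - 22*o + 24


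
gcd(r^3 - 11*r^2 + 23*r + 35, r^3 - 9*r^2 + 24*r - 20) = r - 5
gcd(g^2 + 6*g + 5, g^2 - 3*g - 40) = g + 5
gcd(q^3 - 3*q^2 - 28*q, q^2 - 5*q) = q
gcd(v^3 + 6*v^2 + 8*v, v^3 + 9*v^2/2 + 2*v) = v^2 + 4*v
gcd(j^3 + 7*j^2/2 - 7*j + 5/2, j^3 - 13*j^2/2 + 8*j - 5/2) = j^2 - 3*j/2 + 1/2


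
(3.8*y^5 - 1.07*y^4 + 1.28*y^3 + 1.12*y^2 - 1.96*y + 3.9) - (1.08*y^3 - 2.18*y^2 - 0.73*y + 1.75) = 3.8*y^5 - 1.07*y^4 + 0.2*y^3 + 3.3*y^2 - 1.23*y + 2.15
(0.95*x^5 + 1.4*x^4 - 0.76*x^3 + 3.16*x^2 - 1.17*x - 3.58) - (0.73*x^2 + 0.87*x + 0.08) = 0.95*x^5 + 1.4*x^4 - 0.76*x^3 + 2.43*x^2 - 2.04*x - 3.66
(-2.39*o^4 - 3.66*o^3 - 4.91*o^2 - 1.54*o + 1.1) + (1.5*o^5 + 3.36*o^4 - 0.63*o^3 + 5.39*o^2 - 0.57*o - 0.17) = 1.5*o^5 + 0.97*o^4 - 4.29*o^3 + 0.48*o^2 - 2.11*o + 0.93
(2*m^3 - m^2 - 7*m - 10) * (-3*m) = -6*m^4 + 3*m^3 + 21*m^2 + 30*m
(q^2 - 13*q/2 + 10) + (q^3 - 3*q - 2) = q^3 + q^2 - 19*q/2 + 8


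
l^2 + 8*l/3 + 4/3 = (l + 2/3)*(l + 2)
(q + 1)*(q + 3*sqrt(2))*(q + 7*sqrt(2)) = q^3 + q^2 + 10*sqrt(2)*q^2 + 10*sqrt(2)*q + 42*q + 42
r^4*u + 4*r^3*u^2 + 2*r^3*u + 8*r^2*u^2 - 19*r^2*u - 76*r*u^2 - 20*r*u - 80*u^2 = (r - 4)*(r + 5)*(r + 4*u)*(r*u + u)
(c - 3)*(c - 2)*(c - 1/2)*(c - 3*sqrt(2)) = c^4 - 11*c^3/2 - 3*sqrt(2)*c^3 + 17*c^2/2 + 33*sqrt(2)*c^2/2 - 51*sqrt(2)*c/2 - 3*c + 9*sqrt(2)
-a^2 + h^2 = (-a + h)*(a + h)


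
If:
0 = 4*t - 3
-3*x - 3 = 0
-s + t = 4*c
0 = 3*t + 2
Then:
No Solution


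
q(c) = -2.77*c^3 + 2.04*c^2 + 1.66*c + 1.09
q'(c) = -8.31*c^2 + 4.08*c + 1.66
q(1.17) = 1.39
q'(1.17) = -4.94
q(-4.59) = 304.32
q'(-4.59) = -192.14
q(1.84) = -6.20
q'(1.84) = -18.97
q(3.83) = -118.25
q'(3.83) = -104.61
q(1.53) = -1.52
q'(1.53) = -11.55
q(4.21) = -162.46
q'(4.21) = -128.45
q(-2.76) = 70.29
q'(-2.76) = -72.90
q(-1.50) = 12.54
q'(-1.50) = -23.16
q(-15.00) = 9783.94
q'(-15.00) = -1929.29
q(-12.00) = 5061.49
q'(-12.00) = -1243.94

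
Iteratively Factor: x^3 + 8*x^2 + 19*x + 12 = (x + 1)*(x^2 + 7*x + 12) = (x + 1)*(x + 3)*(x + 4)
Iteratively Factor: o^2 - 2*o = (o)*(o - 2)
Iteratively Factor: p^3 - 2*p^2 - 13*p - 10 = (p - 5)*(p^2 + 3*p + 2) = (p - 5)*(p + 2)*(p + 1)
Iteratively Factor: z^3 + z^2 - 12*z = (z)*(z^2 + z - 12) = z*(z - 3)*(z + 4)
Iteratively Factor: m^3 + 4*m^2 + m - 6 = (m - 1)*(m^2 + 5*m + 6) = (m - 1)*(m + 3)*(m + 2)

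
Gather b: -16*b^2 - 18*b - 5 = -16*b^2 - 18*b - 5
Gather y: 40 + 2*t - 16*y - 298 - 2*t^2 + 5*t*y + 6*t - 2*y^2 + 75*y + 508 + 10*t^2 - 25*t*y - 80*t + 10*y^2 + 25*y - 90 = 8*t^2 - 72*t + 8*y^2 + y*(84 - 20*t) + 160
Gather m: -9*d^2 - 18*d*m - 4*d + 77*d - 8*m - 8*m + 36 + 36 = -9*d^2 + 73*d + m*(-18*d - 16) + 72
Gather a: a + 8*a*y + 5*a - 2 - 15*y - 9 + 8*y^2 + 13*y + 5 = a*(8*y + 6) + 8*y^2 - 2*y - 6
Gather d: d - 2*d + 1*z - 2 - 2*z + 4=-d - z + 2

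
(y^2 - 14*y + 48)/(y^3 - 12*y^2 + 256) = (y - 6)/(y^2 - 4*y - 32)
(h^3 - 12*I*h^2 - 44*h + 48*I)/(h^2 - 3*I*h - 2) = (h^2 - 10*I*h - 24)/(h - I)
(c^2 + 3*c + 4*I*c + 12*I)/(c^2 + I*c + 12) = (c + 3)/(c - 3*I)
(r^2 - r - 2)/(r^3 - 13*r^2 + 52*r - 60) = (r + 1)/(r^2 - 11*r + 30)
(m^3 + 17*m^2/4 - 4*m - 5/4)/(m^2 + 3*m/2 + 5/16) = 4*(m^2 + 4*m - 5)/(4*m + 5)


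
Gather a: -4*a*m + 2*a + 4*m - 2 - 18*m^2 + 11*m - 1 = a*(2 - 4*m) - 18*m^2 + 15*m - 3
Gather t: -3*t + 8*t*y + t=t*(8*y - 2)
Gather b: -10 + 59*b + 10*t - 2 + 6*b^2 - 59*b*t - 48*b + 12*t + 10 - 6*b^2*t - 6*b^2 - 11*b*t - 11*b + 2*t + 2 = -6*b^2*t - 70*b*t + 24*t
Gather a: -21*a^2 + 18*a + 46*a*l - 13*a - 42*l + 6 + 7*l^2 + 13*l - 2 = -21*a^2 + a*(46*l + 5) + 7*l^2 - 29*l + 4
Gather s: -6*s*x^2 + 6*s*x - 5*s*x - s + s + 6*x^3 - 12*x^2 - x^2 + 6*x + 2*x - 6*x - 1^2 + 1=s*(-6*x^2 + x) + 6*x^3 - 13*x^2 + 2*x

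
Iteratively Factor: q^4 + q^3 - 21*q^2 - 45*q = (q)*(q^3 + q^2 - 21*q - 45) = q*(q + 3)*(q^2 - 2*q - 15) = q*(q + 3)^2*(q - 5)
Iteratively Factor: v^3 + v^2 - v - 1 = (v + 1)*(v^2 - 1) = (v + 1)^2*(v - 1)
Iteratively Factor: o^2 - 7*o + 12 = (o - 3)*(o - 4)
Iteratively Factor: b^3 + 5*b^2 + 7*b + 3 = (b + 1)*(b^2 + 4*b + 3) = (b + 1)^2*(b + 3)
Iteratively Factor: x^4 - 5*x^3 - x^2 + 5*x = (x + 1)*(x^3 - 6*x^2 + 5*x) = (x - 5)*(x + 1)*(x^2 - x) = (x - 5)*(x - 1)*(x + 1)*(x)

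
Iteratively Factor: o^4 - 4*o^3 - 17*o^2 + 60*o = (o - 5)*(o^3 + o^2 - 12*o) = (o - 5)*(o + 4)*(o^2 - 3*o) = (o - 5)*(o - 3)*(o + 4)*(o)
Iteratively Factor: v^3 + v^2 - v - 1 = (v - 1)*(v^2 + 2*v + 1) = (v - 1)*(v + 1)*(v + 1)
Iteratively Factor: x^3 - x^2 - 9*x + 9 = (x - 3)*(x^2 + 2*x - 3) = (x - 3)*(x + 3)*(x - 1)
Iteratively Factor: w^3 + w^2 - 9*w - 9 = (w + 3)*(w^2 - 2*w - 3) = (w + 1)*(w + 3)*(w - 3)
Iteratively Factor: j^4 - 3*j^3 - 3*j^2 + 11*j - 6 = (j + 2)*(j^3 - 5*j^2 + 7*j - 3) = (j - 1)*(j + 2)*(j^2 - 4*j + 3) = (j - 3)*(j - 1)*(j + 2)*(j - 1)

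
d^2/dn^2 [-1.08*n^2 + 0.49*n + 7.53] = -2.16000000000000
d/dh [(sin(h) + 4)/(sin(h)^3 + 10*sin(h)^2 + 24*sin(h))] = -2*(sin(h) + 3)*cos(h)/((sin(h) + 6)^2*sin(h)^2)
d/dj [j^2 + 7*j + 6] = 2*j + 7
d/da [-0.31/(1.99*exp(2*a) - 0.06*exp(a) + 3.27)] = (1.2338*exp(a) - 0.0186)*exp(a)/(1.99*exp(2*a) - 0.06*exp(a) + 3.27)^2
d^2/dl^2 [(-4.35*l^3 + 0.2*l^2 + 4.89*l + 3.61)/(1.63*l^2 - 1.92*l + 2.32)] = (-1.4210854715202e-14*l^4 + 28.064562*l^3 + 169.270374*l^2 - 319.21992*l + 45.029648)/(4.330747*l^6 - 15.303744*l^5 + 36.51852*l^4 - 50.64192*l^3 + 51.97728*l^2 - 31.002624*l + 12.487168)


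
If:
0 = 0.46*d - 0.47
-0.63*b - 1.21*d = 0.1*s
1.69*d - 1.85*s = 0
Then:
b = -2.11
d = 1.02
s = 0.93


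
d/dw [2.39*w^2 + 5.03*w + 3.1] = 4.78*w + 5.03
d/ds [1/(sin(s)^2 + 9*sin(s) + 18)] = -(2*sin(s) + 9)*cos(s)/(sin(s)^2 + 9*sin(s) + 18)^2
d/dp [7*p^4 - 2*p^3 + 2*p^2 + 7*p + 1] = 28*p^3 - 6*p^2 + 4*p + 7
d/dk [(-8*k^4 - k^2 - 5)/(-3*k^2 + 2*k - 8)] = 2*(24*k^5 - 24*k^4 + 128*k^3 - k^2 - 7*k + 5)/(9*k^4 - 12*k^3 + 52*k^2 - 32*k + 64)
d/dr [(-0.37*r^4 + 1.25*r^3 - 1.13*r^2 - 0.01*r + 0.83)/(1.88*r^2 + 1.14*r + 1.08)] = (-1.3912*r^5 + 1.0846*r^4 + 1.2516*r^3 + 2.7806*r^2 - 5.5616*r - 0.957)/(3.5344*r^4 + 4.2864*r^3 + 5.3604*r^2 + 2.4624*r + 1.1664)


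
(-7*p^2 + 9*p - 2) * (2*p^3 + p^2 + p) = -14*p^5 + 11*p^4 - 2*p^3 + 7*p^2 - 2*p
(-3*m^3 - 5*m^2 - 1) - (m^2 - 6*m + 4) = -3*m^3 - 6*m^2 + 6*m - 5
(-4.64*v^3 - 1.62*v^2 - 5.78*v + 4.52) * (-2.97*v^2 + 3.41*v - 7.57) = 13.7808*v^5 - 11.011*v^4 + 46.7672*v^3 - 20.8708*v^2 + 59.1678*v - 34.2164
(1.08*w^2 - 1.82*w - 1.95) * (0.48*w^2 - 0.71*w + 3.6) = 0.5184*w^4 - 1.6404*w^3 + 4.2442*w^2 - 5.1675*w - 7.02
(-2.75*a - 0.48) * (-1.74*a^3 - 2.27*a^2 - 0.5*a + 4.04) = 4.785*a^4 + 7.0777*a^3 + 2.4646*a^2 - 10.87*a - 1.9392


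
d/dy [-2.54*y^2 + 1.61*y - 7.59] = 1.61 - 5.08*y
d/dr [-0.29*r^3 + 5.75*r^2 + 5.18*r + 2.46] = -0.87*r^2 + 11.5*r + 5.18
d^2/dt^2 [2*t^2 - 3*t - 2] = 4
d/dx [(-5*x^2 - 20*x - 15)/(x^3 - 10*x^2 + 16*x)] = 5*(x^4 + 8*x^3 - 47*x^2 - 60*x + 48)/(x^2*(x^4 - 20*x^3 + 132*x^2 - 320*x + 256))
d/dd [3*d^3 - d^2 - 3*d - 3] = 9*d^2 - 2*d - 3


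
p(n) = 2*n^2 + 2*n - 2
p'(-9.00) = -34.00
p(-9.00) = 142.00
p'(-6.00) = -22.00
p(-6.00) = 58.00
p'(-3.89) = -13.56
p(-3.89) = 20.48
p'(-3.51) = -12.04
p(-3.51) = 15.62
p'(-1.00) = -2.00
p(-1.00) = -2.00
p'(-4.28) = -15.12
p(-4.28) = 26.08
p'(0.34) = 3.36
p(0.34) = -1.09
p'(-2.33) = -7.32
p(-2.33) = 4.20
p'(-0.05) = 1.80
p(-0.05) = -2.10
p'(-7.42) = -27.68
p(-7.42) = 93.27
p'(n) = 4*n + 2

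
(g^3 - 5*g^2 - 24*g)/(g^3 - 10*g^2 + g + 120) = g/(g - 5)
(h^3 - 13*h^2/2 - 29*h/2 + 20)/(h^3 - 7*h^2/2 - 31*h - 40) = (h - 1)/(h + 2)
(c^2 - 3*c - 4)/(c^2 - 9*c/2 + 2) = 2*(c + 1)/(2*c - 1)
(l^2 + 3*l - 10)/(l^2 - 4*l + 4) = (l + 5)/(l - 2)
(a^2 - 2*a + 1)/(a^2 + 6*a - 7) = (a - 1)/(a + 7)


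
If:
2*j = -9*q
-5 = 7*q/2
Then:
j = 45/7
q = -10/7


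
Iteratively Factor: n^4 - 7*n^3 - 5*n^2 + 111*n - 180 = (n - 5)*(n^3 - 2*n^2 - 15*n + 36) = (n - 5)*(n - 3)*(n^2 + n - 12) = (n - 5)*(n - 3)*(n + 4)*(n - 3)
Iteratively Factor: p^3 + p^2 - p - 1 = (p + 1)*(p^2 - 1) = (p - 1)*(p + 1)*(p + 1)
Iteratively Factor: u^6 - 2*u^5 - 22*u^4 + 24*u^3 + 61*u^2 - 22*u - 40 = (u + 1)*(u^5 - 3*u^4 - 19*u^3 + 43*u^2 + 18*u - 40) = (u + 1)*(u + 4)*(u^4 - 7*u^3 + 9*u^2 + 7*u - 10) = (u - 1)*(u + 1)*(u + 4)*(u^3 - 6*u^2 + 3*u + 10) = (u - 5)*(u - 1)*(u + 1)*(u + 4)*(u^2 - u - 2) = (u - 5)*(u - 1)*(u + 1)^2*(u + 4)*(u - 2)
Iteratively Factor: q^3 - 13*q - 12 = (q + 1)*(q^2 - q - 12) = (q + 1)*(q + 3)*(q - 4)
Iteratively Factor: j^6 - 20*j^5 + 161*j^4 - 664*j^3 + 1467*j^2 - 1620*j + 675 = (j - 3)*(j^5 - 17*j^4 + 110*j^3 - 334*j^2 + 465*j - 225) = (j - 3)^2*(j^4 - 14*j^3 + 68*j^2 - 130*j + 75) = (j - 3)^2*(j - 1)*(j^3 - 13*j^2 + 55*j - 75) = (j - 5)*(j - 3)^2*(j - 1)*(j^2 - 8*j + 15) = (j - 5)^2*(j - 3)^2*(j - 1)*(j - 3)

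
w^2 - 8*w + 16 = (w - 4)^2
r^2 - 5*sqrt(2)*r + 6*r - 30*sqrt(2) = (r + 6)*(r - 5*sqrt(2))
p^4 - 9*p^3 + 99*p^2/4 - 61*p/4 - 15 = (p - 4)*(p - 3)*(p - 5/2)*(p + 1/2)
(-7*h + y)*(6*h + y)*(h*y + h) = -42*h^3*y - 42*h^3 - h^2*y^2 - h^2*y + h*y^3 + h*y^2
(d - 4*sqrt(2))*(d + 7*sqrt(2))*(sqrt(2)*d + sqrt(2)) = sqrt(2)*d^3 + sqrt(2)*d^2 + 6*d^2 - 56*sqrt(2)*d + 6*d - 56*sqrt(2)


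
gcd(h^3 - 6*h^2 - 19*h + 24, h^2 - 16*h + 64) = h - 8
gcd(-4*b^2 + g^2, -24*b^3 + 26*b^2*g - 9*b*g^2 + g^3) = 2*b - g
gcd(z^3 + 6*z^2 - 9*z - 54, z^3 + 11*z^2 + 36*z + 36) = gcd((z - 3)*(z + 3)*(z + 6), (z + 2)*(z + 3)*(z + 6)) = z^2 + 9*z + 18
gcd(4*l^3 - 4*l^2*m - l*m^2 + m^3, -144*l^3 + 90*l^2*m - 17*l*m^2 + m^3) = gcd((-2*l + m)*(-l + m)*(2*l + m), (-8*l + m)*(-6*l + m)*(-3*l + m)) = 1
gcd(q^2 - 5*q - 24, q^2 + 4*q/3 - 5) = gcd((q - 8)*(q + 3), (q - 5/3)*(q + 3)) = q + 3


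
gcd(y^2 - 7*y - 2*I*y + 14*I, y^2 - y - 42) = y - 7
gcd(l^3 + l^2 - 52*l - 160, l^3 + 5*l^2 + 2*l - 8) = l + 4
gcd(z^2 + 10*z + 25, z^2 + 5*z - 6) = 1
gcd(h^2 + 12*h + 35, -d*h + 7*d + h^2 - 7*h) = 1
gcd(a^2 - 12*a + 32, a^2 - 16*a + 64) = a - 8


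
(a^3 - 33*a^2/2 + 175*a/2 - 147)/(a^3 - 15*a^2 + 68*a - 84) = (a - 7/2)/(a - 2)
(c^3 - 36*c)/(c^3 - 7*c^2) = (c^2 - 36)/(c*(c - 7))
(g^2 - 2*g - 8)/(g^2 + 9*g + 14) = (g - 4)/(g + 7)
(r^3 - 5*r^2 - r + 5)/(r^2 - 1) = r - 5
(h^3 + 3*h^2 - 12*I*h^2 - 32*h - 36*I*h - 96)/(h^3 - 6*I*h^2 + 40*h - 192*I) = (h + 3)/(h + 6*I)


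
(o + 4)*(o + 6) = o^2 + 10*o + 24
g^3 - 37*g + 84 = (g - 4)*(g - 3)*(g + 7)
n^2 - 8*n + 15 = (n - 5)*(n - 3)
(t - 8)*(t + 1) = t^2 - 7*t - 8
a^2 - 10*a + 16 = (a - 8)*(a - 2)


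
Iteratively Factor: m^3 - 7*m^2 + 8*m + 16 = (m - 4)*(m^2 - 3*m - 4) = (m - 4)^2*(m + 1)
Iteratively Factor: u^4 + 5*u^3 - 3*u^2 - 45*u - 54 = (u + 3)*(u^3 + 2*u^2 - 9*u - 18) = (u + 2)*(u + 3)*(u^2 - 9) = (u - 3)*(u + 2)*(u + 3)*(u + 3)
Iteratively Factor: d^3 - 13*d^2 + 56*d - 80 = (d - 4)*(d^2 - 9*d + 20) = (d - 5)*(d - 4)*(d - 4)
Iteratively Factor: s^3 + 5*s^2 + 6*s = (s + 3)*(s^2 + 2*s) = s*(s + 3)*(s + 2)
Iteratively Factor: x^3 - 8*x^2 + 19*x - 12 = (x - 4)*(x^2 - 4*x + 3) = (x - 4)*(x - 3)*(x - 1)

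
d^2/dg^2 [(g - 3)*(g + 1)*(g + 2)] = 6*g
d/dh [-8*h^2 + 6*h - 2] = 6 - 16*h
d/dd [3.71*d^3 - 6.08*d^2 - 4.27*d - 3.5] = 11.13*d^2 - 12.16*d - 4.27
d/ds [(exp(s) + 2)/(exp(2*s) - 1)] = (-2*(exp(s) + 2)*exp(s) + exp(2*s) - 1)*exp(s)/(1 - exp(2*s))^2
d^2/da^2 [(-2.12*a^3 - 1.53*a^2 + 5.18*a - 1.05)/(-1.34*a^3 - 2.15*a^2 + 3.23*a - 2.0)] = (1.4210854715202e-14*a^7 - 6.72090399999996*a^6 - 0.752543999999972*a^5 - 95.3632440000001*a^4 - 54.480386*a^3 + 46.79769*a^2 + 123.88965*a - 41.80651)/(2.406104*a^9 + 11.58162*a^8 + 1.183086*a^7 - 35.121805*a^6 + 31.720233*a^5 + 43.088805*a^4 - 100.952267*a^3 + 88.3974*a^2 - 38.76*a + 8.0)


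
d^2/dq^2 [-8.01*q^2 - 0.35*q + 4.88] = -16.0200000000000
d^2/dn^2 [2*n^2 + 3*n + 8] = 4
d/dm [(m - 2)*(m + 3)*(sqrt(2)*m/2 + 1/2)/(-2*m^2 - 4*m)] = (-sqrt(2)*m^4 - 4*sqrt(2)*m^3 - 8*sqrt(2)*m^2 - m^2 - 12*m - 12)/(4*m^2*(m^2 + 4*m + 4))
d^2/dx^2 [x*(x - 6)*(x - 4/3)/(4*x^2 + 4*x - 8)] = 5*(11*x^3 - 30*x^2 + 36*x - 8)/(6*(x^6 + 3*x^5 - 3*x^4 - 11*x^3 + 6*x^2 + 12*x - 8))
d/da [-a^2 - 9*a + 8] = -2*a - 9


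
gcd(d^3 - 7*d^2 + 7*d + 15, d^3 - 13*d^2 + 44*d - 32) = 1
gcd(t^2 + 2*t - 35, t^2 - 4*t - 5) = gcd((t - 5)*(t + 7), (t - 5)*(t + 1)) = t - 5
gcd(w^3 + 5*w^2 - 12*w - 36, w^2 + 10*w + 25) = 1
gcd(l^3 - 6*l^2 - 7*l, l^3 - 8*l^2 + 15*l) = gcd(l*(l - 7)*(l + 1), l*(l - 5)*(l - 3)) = l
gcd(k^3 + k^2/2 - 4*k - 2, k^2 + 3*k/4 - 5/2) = k + 2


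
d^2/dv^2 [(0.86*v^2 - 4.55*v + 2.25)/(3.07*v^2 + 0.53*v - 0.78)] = (-1.4210854715202e-14*v^4 - 88.565202*v^3 + 139.592286*v^2 - 43.40673*v + 9.324258)/(28.934443*v^6 + 14.985591*v^5 - 19.467177*v^4 - 7.465951*v^3 + 4.946058*v^2 + 0.967356*v - 0.474552)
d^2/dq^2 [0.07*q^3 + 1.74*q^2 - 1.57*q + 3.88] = 0.42*q + 3.48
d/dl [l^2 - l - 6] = 2*l - 1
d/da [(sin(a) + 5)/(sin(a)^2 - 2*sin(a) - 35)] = -cos(a)/(sin(a) - 7)^2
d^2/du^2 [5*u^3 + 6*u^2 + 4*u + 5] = 30*u + 12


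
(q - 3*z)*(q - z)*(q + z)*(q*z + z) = q^4*z - 3*q^3*z^2 + q^3*z - q^2*z^3 - 3*q^2*z^2 + 3*q*z^4 - q*z^3 + 3*z^4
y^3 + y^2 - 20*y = y*(y - 4)*(y + 5)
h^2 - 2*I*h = h*(h - 2*I)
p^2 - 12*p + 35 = (p - 7)*(p - 5)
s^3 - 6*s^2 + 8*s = s*(s - 4)*(s - 2)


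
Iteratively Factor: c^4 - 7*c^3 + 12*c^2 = (c)*(c^3 - 7*c^2 + 12*c) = c^2*(c^2 - 7*c + 12) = c^2*(c - 4)*(c - 3)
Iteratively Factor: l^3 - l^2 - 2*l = (l + 1)*(l^2 - 2*l) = (l - 2)*(l + 1)*(l)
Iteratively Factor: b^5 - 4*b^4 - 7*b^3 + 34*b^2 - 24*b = (b + 3)*(b^4 - 7*b^3 + 14*b^2 - 8*b) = (b - 1)*(b + 3)*(b^3 - 6*b^2 + 8*b) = b*(b - 1)*(b + 3)*(b^2 - 6*b + 8) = b*(b - 2)*(b - 1)*(b + 3)*(b - 4)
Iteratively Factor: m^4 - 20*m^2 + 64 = (m + 4)*(m^3 - 4*m^2 - 4*m + 16) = (m - 4)*(m + 4)*(m^2 - 4) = (m - 4)*(m - 2)*(m + 4)*(m + 2)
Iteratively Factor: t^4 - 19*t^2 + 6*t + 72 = (t - 3)*(t^3 + 3*t^2 - 10*t - 24) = (t - 3)*(t + 2)*(t^2 + t - 12) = (t - 3)^2*(t + 2)*(t + 4)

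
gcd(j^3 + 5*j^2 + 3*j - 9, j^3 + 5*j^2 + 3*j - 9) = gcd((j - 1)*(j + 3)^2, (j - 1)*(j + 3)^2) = j^3 + 5*j^2 + 3*j - 9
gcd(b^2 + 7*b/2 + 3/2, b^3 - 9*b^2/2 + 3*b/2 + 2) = b + 1/2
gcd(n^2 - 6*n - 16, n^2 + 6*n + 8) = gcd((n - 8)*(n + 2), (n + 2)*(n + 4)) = n + 2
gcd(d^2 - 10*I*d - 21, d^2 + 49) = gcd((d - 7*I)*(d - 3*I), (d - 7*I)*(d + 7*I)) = d - 7*I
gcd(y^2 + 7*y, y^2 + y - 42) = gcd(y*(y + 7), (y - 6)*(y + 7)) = y + 7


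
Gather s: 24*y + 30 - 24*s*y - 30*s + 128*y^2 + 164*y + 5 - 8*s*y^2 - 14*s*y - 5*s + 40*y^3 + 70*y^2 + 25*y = s*(-8*y^2 - 38*y - 35) + 40*y^3 + 198*y^2 + 213*y + 35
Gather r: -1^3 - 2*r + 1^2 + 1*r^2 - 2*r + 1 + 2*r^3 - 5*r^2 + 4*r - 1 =2*r^3 - 4*r^2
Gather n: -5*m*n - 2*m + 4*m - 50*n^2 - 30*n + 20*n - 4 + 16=2*m - 50*n^2 + n*(-5*m - 10) + 12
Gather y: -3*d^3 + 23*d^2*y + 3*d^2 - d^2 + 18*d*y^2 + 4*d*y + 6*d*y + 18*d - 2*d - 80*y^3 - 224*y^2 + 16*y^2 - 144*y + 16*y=-3*d^3 + 2*d^2 + 16*d - 80*y^3 + y^2*(18*d - 208) + y*(23*d^2 + 10*d - 128)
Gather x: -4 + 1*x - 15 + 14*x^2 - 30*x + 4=14*x^2 - 29*x - 15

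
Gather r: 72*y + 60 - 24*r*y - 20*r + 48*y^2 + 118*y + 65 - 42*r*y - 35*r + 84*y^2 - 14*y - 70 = r*(-66*y - 55) + 132*y^2 + 176*y + 55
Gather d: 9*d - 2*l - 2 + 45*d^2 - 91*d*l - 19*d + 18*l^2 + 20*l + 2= 45*d^2 + d*(-91*l - 10) + 18*l^2 + 18*l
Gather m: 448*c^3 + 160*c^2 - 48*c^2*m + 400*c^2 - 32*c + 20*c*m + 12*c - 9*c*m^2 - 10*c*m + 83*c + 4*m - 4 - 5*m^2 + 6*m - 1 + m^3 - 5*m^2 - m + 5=448*c^3 + 560*c^2 + 63*c + m^3 + m^2*(-9*c - 10) + m*(-48*c^2 + 10*c + 9)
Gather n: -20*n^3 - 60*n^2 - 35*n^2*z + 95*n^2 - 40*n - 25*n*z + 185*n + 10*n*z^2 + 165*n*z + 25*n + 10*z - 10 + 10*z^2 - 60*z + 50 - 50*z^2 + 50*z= -20*n^3 + n^2*(35 - 35*z) + n*(10*z^2 + 140*z + 170) - 40*z^2 + 40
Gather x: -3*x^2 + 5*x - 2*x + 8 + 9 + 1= -3*x^2 + 3*x + 18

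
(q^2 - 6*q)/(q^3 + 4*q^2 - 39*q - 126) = q/(q^2 + 10*q + 21)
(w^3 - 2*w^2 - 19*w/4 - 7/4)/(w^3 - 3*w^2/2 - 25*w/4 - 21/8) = 2*(w + 1)/(2*w + 3)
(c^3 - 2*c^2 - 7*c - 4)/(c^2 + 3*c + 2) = (c^2 - 3*c - 4)/(c + 2)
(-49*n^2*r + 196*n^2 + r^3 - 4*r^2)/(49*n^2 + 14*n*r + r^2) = (-7*n*r + 28*n + r^2 - 4*r)/(7*n + r)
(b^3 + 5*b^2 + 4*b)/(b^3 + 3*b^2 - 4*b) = (b + 1)/(b - 1)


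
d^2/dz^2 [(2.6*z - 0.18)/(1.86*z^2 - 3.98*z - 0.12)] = ((21.3656 - 29.016*z)*(-1.86*z^2 + 3.98*z + 0.12) - (2.6*z - 0.18)*(3.72*z - 3.98)*(7.44*z - 7.96))/(-1.86*z^2 + 3.98*z + 0.12)^3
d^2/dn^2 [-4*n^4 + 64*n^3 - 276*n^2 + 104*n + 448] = -48*n^2 + 384*n - 552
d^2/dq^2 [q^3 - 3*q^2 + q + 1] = 6*q - 6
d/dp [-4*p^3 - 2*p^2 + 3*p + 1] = -12*p^2 - 4*p + 3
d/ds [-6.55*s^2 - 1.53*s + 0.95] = -13.1*s - 1.53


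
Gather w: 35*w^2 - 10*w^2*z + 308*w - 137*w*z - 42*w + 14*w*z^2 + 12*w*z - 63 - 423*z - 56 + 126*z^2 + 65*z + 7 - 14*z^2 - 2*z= w^2*(35 - 10*z) + w*(14*z^2 - 125*z + 266) + 112*z^2 - 360*z - 112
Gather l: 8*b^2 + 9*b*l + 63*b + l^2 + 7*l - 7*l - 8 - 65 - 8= 8*b^2 + 9*b*l + 63*b + l^2 - 81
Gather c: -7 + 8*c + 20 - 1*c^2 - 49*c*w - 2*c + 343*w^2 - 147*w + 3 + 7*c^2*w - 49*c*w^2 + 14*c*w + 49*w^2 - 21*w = c^2*(7*w - 1) + c*(-49*w^2 - 35*w + 6) + 392*w^2 - 168*w + 16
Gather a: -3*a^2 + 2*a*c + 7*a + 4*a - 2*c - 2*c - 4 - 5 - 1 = -3*a^2 + a*(2*c + 11) - 4*c - 10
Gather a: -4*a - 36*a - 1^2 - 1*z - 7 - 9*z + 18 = -40*a - 10*z + 10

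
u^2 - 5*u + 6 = (u - 3)*(u - 2)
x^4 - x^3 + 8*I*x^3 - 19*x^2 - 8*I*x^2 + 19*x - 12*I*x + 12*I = (x - 1)*(x + I)*(x + 3*I)*(x + 4*I)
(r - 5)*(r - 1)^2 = r^3 - 7*r^2 + 11*r - 5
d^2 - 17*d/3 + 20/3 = (d - 4)*(d - 5/3)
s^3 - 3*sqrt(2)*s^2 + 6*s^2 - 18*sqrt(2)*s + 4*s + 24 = (s + 6)*(s - 2*sqrt(2))*(s - sqrt(2))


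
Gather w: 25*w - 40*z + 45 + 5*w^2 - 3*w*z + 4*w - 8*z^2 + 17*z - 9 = 5*w^2 + w*(29 - 3*z) - 8*z^2 - 23*z + 36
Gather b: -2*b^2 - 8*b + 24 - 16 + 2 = -2*b^2 - 8*b + 10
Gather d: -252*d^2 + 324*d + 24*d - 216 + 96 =-252*d^2 + 348*d - 120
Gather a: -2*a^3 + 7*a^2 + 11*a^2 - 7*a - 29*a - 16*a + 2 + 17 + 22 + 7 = -2*a^3 + 18*a^2 - 52*a + 48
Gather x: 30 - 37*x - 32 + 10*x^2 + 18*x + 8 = 10*x^2 - 19*x + 6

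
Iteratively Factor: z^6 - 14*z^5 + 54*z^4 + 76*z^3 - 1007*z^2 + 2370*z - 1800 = (z - 2)*(z^5 - 12*z^4 + 30*z^3 + 136*z^2 - 735*z + 900) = (z - 2)*(z + 4)*(z^4 - 16*z^3 + 94*z^2 - 240*z + 225) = (z - 3)*(z - 2)*(z + 4)*(z^3 - 13*z^2 + 55*z - 75) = (z - 3)^2*(z - 2)*(z + 4)*(z^2 - 10*z + 25) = (z - 5)*(z - 3)^2*(z - 2)*(z + 4)*(z - 5)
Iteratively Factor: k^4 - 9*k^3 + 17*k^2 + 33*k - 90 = (k - 3)*(k^3 - 6*k^2 - k + 30) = (k - 3)*(k + 2)*(k^2 - 8*k + 15) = (k - 5)*(k - 3)*(k + 2)*(k - 3)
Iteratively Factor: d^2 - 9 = (d + 3)*(d - 3)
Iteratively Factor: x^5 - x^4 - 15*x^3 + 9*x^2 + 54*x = (x + 2)*(x^4 - 3*x^3 - 9*x^2 + 27*x) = x*(x + 2)*(x^3 - 3*x^2 - 9*x + 27) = x*(x - 3)*(x + 2)*(x^2 - 9) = x*(x - 3)*(x + 2)*(x + 3)*(x - 3)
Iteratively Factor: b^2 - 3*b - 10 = (b - 5)*(b + 2)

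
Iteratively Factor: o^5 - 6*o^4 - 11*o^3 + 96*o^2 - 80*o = (o - 1)*(o^4 - 5*o^3 - 16*o^2 + 80*o) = (o - 1)*(o + 4)*(o^3 - 9*o^2 + 20*o) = (o - 4)*(o - 1)*(o + 4)*(o^2 - 5*o) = (o - 5)*(o - 4)*(o - 1)*(o + 4)*(o)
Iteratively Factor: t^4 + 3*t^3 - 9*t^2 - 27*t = (t - 3)*(t^3 + 6*t^2 + 9*t) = t*(t - 3)*(t^2 + 6*t + 9) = t*(t - 3)*(t + 3)*(t + 3)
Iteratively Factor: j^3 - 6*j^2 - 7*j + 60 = (j + 3)*(j^2 - 9*j + 20) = (j - 4)*(j + 3)*(j - 5)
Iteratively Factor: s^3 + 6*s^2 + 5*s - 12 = (s + 3)*(s^2 + 3*s - 4) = (s + 3)*(s + 4)*(s - 1)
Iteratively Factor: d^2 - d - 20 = (d - 5)*(d + 4)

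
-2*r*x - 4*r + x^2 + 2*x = (-2*r + x)*(x + 2)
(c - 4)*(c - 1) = c^2 - 5*c + 4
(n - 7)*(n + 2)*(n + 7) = n^3 + 2*n^2 - 49*n - 98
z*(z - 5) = z^2 - 5*z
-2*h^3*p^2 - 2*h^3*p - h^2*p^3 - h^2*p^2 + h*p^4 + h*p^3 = p*(-2*h + p)*(h + p)*(h*p + h)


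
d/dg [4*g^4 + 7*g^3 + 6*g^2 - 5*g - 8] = 16*g^3 + 21*g^2 + 12*g - 5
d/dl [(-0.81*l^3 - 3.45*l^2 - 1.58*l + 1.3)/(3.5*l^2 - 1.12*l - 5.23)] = (-2.835*l^4 + 1.8144*l^3 + 22.1029*l^2 + 26.987*l + 9.7194)/(12.25*l^4 - 7.84*l^3 - 35.3556*l^2 + 11.7152*l + 27.3529)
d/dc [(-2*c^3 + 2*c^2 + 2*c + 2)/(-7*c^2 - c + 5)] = 2*(7*c^4 + 2*c^3 - 9*c^2 + 24*c + 6)/(49*c^4 + 14*c^3 - 69*c^2 - 10*c + 25)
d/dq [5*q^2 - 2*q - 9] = 10*q - 2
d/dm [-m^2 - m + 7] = -2*m - 1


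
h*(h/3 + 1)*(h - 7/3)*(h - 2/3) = h^4/3 - 67*h^2/27 + 14*h/9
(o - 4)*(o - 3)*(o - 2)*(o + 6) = o^4 - 3*o^3 - 28*o^2 + 132*o - 144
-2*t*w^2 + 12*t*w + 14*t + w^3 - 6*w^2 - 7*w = (-2*t + w)*(w - 7)*(w + 1)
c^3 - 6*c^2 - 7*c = c*(c - 7)*(c + 1)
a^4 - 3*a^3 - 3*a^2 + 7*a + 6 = (a - 3)*(a - 2)*(a + 1)^2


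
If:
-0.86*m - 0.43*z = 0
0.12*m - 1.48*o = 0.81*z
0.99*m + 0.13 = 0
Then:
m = -0.13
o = -0.15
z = 0.26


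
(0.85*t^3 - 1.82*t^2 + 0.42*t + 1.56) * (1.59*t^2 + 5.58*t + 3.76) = 1.3515*t^5 + 1.8492*t^4 - 6.2918*t^3 - 2.0192*t^2 + 10.284*t + 5.8656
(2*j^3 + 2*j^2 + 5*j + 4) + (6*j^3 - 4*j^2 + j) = 8*j^3 - 2*j^2 + 6*j + 4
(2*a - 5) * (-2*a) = -4*a^2 + 10*a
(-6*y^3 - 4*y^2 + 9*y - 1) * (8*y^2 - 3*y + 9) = -48*y^5 - 14*y^4 + 30*y^3 - 71*y^2 + 84*y - 9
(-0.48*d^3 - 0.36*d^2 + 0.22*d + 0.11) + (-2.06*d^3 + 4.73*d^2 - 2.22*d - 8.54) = -2.54*d^3 + 4.37*d^2 - 2.0*d - 8.43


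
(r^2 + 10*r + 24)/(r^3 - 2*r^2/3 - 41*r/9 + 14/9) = 9*(r^2 + 10*r + 24)/(9*r^3 - 6*r^2 - 41*r + 14)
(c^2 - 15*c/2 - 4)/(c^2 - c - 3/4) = 2*(c - 8)/(2*c - 3)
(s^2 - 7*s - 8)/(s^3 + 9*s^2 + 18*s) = (s^2 - 7*s - 8)/(s*(s^2 + 9*s + 18))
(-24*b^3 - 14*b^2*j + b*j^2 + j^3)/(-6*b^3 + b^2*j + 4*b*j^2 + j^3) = (4*b - j)/(b - j)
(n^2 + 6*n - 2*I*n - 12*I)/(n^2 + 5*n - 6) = (n - 2*I)/(n - 1)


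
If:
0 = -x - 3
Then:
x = -3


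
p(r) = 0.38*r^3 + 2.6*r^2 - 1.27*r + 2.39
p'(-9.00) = 44.27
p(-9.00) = -52.60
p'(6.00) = 70.97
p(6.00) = 170.45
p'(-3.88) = -4.28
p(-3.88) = 24.26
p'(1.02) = 5.22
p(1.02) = 4.20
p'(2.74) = 21.54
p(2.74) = 26.25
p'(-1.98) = -7.10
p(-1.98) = 12.15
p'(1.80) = 11.78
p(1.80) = 10.74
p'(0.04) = -1.06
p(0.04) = 2.34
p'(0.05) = -1.01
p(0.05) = 2.33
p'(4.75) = 49.15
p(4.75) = 95.75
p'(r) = 1.14*r^2 + 5.2*r - 1.27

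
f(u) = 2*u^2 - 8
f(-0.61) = -7.26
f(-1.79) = -1.59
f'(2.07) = 8.28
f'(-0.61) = -2.44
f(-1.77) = -1.73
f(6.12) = 66.91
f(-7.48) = 103.90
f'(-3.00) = -12.00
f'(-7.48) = -29.92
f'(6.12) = 24.48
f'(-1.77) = -7.08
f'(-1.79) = -7.16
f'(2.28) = 9.12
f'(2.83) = 11.32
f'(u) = 4*u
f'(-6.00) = -24.00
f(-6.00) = 64.00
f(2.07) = 0.57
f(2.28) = 2.40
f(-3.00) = 10.00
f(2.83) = 8.02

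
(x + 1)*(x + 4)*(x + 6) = x^3 + 11*x^2 + 34*x + 24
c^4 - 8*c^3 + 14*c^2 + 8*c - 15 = (c - 5)*(c - 3)*(c - 1)*(c + 1)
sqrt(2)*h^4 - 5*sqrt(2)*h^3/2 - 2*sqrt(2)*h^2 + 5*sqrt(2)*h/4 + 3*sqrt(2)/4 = (h - 3)*(h + 1/2)*(h - sqrt(2)/2)*(sqrt(2)*h + 1)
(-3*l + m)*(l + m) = -3*l^2 - 2*l*m + m^2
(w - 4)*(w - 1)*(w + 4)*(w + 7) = w^4 + 6*w^3 - 23*w^2 - 96*w + 112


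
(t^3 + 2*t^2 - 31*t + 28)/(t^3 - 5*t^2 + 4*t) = (t + 7)/t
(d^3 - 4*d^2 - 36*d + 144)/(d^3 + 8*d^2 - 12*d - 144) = (d - 6)/(d + 6)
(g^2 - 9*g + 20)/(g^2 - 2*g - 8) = (g - 5)/(g + 2)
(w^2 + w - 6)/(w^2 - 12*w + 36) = (w^2 + w - 6)/(w^2 - 12*w + 36)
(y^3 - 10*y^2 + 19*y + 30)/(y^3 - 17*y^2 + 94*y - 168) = (y^2 - 4*y - 5)/(y^2 - 11*y + 28)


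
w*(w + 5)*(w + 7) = w^3 + 12*w^2 + 35*w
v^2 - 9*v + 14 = (v - 7)*(v - 2)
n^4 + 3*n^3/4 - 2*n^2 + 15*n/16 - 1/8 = (n - 1/2)^2*(n - 1/4)*(n + 2)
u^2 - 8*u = u*(u - 8)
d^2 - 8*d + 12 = (d - 6)*(d - 2)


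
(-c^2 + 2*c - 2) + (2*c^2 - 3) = c^2 + 2*c - 5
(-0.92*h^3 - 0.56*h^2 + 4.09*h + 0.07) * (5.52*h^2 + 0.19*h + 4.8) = -5.0784*h^5 - 3.266*h^4 + 18.0544*h^3 - 1.5245*h^2 + 19.6453*h + 0.336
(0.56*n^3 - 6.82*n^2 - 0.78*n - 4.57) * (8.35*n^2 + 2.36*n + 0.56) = 4.676*n^5 - 55.6254*n^4 - 22.2946*n^3 - 43.8195*n^2 - 11.222*n - 2.5592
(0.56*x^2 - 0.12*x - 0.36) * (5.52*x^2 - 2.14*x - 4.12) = 3.0912*x^4 - 1.8608*x^3 - 4.0376*x^2 + 1.2648*x + 1.4832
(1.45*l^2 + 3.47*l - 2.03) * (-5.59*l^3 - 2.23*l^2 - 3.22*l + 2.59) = -8.1055*l^5 - 22.6308*l^4 - 1.0594*l^3 - 2.891*l^2 + 15.5239*l - 5.2577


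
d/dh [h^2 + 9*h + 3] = 2*h + 9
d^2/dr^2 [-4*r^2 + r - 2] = -8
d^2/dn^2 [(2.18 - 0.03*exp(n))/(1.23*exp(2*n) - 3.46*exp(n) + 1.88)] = (-0.045387*exp(4*n) + 13.064814*exp(3*n) - 27.4167*exp(2*n) + 5.73881600000001*exp(n) + 14.074432)*exp(n)/(1.860867*exp(6*n) - 15.703902*exp(5*n) + 52.70796*exp(4*n) - 89.42716*exp(3*n) + 80.56176*exp(2*n) - 36.687072*exp(n) + 6.644672)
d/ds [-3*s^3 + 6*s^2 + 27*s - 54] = -9*s^2 + 12*s + 27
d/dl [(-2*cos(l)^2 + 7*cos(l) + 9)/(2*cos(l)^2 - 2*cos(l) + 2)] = (5*cos(l)^2 + 22*cos(l) - 16)*sin(l)/(2*(sin(l)^2 + cos(l) - 2)^2)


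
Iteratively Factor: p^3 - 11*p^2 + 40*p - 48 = (p - 3)*(p^2 - 8*p + 16) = (p - 4)*(p - 3)*(p - 4)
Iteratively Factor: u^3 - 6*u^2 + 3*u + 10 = (u - 5)*(u^2 - u - 2) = (u - 5)*(u + 1)*(u - 2)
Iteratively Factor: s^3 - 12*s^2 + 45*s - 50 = (s - 5)*(s^2 - 7*s + 10) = (s - 5)^2*(s - 2)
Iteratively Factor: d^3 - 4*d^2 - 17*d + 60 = (d - 5)*(d^2 + d - 12) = (d - 5)*(d + 4)*(d - 3)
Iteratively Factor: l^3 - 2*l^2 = (l)*(l^2 - 2*l) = l*(l - 2)*(l)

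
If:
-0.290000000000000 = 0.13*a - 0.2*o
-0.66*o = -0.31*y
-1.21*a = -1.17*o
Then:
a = 3.77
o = 3.90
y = 8.31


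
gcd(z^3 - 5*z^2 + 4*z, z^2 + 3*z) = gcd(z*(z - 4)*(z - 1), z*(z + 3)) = z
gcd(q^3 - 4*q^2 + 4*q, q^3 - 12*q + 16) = q^2 - 4*q + 4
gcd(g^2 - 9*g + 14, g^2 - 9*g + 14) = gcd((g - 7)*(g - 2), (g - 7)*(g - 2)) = g^2 - 9*g + 14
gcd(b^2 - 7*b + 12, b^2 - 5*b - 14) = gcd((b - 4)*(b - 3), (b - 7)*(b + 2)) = 1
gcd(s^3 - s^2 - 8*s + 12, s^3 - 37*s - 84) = s + 3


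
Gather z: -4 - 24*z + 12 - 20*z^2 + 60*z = -20*z^2 + 36*z + 8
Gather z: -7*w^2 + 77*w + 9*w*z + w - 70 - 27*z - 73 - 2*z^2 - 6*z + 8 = -7*w^2 + 78*w - 2*z^2 + z*(9*w - 33) - 135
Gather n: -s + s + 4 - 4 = 0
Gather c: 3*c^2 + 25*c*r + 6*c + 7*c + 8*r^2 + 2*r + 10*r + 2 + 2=3*c^2 + c*(25*r + 13) + 8*r^2 + 12*r + 4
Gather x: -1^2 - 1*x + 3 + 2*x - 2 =x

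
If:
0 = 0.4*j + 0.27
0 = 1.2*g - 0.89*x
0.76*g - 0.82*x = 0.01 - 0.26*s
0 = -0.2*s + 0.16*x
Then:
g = -0.15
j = -0.68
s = -0.17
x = -0.21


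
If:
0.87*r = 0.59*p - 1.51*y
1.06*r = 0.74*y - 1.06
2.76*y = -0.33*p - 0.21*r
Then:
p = -0.86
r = -0.88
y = 0.17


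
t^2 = t^2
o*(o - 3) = o^2 - 3*o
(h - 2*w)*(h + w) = h^2 - h*w - 2*w^2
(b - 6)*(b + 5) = b^2 - b - 30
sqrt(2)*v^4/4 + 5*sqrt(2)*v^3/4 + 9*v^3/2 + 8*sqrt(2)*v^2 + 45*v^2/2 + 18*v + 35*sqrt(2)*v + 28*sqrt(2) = (v/2 + sqrt(2))*(v + 4)*(v + 7*sqrt(2))*(sqrt(2)*v/2 + sqrt(2)/2)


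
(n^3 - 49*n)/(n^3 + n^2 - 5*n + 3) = n*(n^2 - 49)/(n^3 + n^2 - 5*n + 3)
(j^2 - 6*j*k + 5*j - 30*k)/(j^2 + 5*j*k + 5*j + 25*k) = (j - 6*k)/(j + 5*k)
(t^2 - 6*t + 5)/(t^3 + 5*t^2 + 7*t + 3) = (t^2 - 6*t + 5)/(t^3 + 5*t^2 + 7*t + 3)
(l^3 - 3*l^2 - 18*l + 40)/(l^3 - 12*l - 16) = (-l^3 + 3*l^2 + 18*l - 40)/(-l^3 + 12*l + 16)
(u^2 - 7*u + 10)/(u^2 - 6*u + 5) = (u - 2)/(u - 1)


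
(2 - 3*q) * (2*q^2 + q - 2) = -6*q^3 + q^2 + 8*q - 4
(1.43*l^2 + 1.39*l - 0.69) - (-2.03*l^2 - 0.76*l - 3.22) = 3.46*l^2 + 2.15*l + 2.53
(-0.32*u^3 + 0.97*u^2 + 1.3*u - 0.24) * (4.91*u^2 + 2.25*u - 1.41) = -1.5712*u^5 + 4.0427*u^4 + 9.0167*u^3 + 0.3789*u^2 - 2.373*u + 0.3384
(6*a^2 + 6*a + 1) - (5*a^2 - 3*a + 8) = a^2 + 9*a - 7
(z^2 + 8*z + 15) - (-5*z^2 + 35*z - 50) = 6*z^2 - 27*z + 65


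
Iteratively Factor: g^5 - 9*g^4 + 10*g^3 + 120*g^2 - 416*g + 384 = (g - 2)*(g^4 - 7*g^3 - 4*g^2 + 112*g - 192) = (g - 3)*(g - 2)*(g^3 - 4*g^2 - 16*g + 64) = (g - 4)*(g - 3)*(g - 2)*(g^2 - 16) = (g - 4)^2*(g - 3)*(g - 2)*(g + 4)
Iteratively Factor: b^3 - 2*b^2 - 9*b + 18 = (b - 3)*(b^2 + b - 6) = (b - 3)*(b + 3)*(b - 2)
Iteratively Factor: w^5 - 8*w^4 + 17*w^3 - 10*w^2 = (w)*(w^4 - 8*w^3 + 17*w^2 - 10*w) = w*(w - 2)*(w^3 - 6*w^2 + 5*w) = w^2*(w - 2)*(w^2 - 6*w + 5) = w^2*(w - 2)*(w - 1)*(w - 5)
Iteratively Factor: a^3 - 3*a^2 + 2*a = (a - 2)*(a^2 - a) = (a - 2)*(a - 1)*(a)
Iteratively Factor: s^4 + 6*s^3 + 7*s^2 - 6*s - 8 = (s + 2)*(s^3 + 4*s^2 - s - 4) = (s + 2)*(s + 4)*(s^2 - 1) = (s - 1)*(s + 2)*(s + 4)*(s + 1)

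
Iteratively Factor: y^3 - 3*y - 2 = (y + 1)*(y^2 - y - 2) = (y + 1)^2*(y - 2)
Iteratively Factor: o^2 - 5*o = (o)*(o - 5)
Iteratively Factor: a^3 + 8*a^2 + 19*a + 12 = (a + 4)*(a^2 + 4*a + 3) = (a + 3)*(a + 4)*(a + 1)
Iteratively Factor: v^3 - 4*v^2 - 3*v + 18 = (v - 3)*(v^2 - v - 6) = (v - 3)^2*(v + 2)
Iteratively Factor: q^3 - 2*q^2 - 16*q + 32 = (q - 4)*(q^2 + 2*q - 8) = (q - 4)*(q + 4)*(q - 2)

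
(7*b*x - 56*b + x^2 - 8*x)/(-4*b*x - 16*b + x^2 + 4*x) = (-7*b*x + 56*b - x^2 + 8*x)/(4*b*x + 16*b - x^2 - 4*x)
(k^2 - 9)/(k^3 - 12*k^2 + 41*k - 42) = (k + 3)/(k^2 - 9*k + 14)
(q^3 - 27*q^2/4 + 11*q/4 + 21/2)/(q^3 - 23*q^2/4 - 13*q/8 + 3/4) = 2*(4*q^2 - 3*q - 7)/(8*q^2 + 2*q - 1)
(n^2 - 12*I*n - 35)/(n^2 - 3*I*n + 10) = (n - 7*I)/(n + 2*I)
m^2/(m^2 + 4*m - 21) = m^2/(m^2 + 4*m - 21)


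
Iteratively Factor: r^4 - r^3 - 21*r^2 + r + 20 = (r + 1)*(r^3 - 2*r^2 - 19*r + 20) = (r + 1)*(r + 4)*(r^2 - 6*r + 5) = (r - 5)*(r + 1)*(r + 4)*(r - 1)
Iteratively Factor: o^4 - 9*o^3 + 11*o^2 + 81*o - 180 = (o - 5)*(o^3 - 4*o^2 - 9*o + 36) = (o - 5)*(o + 3)*(o^2 - 7*o + 12) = (o - 5)*(o - 4)*(o + 3)*(o - 3)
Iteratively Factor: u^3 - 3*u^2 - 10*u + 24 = (u + 3)*(u^2 - 6*u + 8) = (u - 4)*(u + 3)*(u - 2)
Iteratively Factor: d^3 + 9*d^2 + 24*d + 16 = (d + 1)*(d^2 + 8*d + 16) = (d + 1)*(d + 4)*(d + 4)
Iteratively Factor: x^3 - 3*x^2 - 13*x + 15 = (x - 5)*(x^2 + 2*x - 3) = (x - 5)*(x + 3)*(x - 1)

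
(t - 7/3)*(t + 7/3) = t^2 - 49/9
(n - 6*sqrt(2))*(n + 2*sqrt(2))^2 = n^3 - 2*sqrt(2)*n^2 - 40*n - 48*sqrt(2)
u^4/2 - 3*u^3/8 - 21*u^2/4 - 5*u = u*(u/2 + 1)*(u - 4)*(u + 5/4)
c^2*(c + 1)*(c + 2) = c^4 + 3*c^3 + 2*c^2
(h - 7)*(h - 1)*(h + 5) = h^3 - 3*h^2 - 33*h + 35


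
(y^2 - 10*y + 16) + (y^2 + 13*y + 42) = 2*y^2 + 3*y + 58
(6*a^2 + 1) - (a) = 6*a^2 - a + 1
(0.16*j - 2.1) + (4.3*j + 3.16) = 4.46*j + 1.06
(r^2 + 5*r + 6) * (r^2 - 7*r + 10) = r^4 - 2*r^3 - 19*r^2 + 8*r + 60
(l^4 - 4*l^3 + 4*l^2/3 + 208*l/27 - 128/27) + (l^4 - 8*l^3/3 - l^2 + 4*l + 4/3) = 2*l^4 - 20*l^3/3 + l^2/3 + 316*l/27 - 92/27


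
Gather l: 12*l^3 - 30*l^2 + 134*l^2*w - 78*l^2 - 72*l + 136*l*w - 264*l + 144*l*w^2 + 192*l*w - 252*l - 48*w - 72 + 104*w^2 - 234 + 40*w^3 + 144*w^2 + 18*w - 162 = 12*l^3 + l^2*(134*w - 108) + l*(144*w^2 + 328*w - 588) + 40*w^3 + 248*w^2 - 30*w - 468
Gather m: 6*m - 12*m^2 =-12*m^2 + 6*m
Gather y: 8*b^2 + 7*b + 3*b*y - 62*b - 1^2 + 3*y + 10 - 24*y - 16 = 8*b^2 - 55*b + y*(3*b - 21) - 7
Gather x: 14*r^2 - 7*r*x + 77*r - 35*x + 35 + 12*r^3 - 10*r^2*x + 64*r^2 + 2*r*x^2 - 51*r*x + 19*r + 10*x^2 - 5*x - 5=12*r^3 + 78*r^2 + 96*r + x^2*(2*r + 10) + x*(-10*r^2 - 58*r - 40) + 30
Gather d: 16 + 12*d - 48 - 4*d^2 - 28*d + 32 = -4*d^2 - 16*d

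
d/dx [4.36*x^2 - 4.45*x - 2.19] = 8.72*x - 4.45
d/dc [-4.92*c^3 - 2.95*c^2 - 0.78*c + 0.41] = -14.76*c^2 - 5.9*c - 0.78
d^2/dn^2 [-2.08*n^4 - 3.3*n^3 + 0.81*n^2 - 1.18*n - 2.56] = -24.96*n^2 - 19.8*n + 1.62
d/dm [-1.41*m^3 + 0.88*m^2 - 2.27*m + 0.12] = -4.23*m^2 + 1.76*m - 2.27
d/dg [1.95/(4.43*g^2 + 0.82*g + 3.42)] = (-17.277*g - 1.599)/(4.43*g^2 + 0.82*g + 3.42)^2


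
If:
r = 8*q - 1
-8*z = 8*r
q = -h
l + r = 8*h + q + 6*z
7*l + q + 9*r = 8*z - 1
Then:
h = -33/304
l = 49/304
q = 33/304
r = -5/38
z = 5/38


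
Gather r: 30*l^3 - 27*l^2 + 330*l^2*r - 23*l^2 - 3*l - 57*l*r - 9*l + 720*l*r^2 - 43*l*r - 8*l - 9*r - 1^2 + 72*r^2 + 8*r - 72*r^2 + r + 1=30*l^3 - 50*l^2 + 720*l*r^2 - 20*l + r*(330*l^2 - 100*l)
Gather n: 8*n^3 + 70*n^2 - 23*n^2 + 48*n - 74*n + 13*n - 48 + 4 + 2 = 8*n^3 + 47*n^2 - 13*n - 42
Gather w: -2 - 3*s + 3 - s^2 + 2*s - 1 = -s^2 - s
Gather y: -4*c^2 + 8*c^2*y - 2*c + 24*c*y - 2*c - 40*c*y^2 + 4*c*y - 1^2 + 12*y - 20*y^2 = -4*c^2 - 4*c + y^2*(-40*c - 20) + y*(8*c^2 + 28*c + 12) - 1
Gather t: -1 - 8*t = -8*t - 1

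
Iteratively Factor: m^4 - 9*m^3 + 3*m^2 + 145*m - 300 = (m - 5)*(m^3 - 4*m^2 - 17*m + 60) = (m - 5)^2*(m^2 + m - 12) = (m - 5)^2*(m - 3)*(m + 4)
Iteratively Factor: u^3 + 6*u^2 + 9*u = (u + 3)*(u^2 + 3*u) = (u + 3)^2*(u)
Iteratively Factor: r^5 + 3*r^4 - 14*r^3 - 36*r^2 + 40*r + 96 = (r + 2)*(r^4 + r^3 - 16*r^2 - 4*r + 48) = (r - 3)*(r + 2)*(r^3 + 4*r^2 - 4*r - 16) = (r - 3)*(r - 2)*(r + 2)*(r^2 + 6*r + 8) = (r - 3)*(r - 2)*(r + 2)*(r + 4)*(r + 2)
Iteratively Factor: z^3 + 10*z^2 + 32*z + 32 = (z + 2)*(z^2 + 8*z + 16) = (z + 2)*(z + 4)*(z + 4)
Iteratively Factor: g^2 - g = (g)*(g - 1)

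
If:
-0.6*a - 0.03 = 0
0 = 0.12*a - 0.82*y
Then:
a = -0.05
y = -0.01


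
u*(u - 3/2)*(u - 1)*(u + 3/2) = u^4 - u^3 - 9*u^2/4 + 9*u/4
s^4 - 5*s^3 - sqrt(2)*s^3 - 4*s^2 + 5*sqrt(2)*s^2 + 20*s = s*(s - 5)*(s - 2*sqrt(2))*(s + sqrt(2))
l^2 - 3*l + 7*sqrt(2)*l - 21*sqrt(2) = (l - 3)*(l + 7*sqrt(2))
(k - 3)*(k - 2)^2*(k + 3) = k^4 - 4*k^3 - 5*k^2 + 36*k - 36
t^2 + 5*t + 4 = (t + 1)*(t + 4)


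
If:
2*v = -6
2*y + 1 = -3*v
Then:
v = -3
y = 4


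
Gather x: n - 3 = n - 3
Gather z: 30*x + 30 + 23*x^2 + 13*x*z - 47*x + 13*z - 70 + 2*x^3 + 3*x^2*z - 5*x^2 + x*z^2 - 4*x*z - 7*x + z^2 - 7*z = 2*x^3 + 18*x^2 - 24*x + z^2*(x + 1) + z*(3*x^2 + 9*x + 6) - 40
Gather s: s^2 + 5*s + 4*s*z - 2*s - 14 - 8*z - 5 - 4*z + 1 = s^2 + s*(4*z + 3) - 12*z - 18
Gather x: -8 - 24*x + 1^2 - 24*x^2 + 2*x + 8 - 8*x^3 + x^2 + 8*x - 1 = -8*x^3 - 23*x^2 - 14*x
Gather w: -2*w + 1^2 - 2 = -2*w - 1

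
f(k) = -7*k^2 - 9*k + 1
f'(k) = -14*k - 9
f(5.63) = -271.55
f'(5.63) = -87.82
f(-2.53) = -21.04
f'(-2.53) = 26.42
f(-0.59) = 3.87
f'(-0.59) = -0.74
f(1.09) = -17.13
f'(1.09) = -24.26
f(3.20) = -99.48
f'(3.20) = -53.80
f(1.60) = -31.32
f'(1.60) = -31.40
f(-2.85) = -30.21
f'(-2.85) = 30.90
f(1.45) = -26.77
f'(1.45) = -29.30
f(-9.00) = -485.00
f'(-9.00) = 117.00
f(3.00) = -89.00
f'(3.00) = -51.00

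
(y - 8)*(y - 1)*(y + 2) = y^3 - 7*y^2 - 10*y + 16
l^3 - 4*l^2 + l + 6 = (l - 3)*(l - 2)*(l + 1)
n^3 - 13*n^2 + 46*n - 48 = (n - 8)*(n - 3)*(n - 2)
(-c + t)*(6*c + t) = -6*c^2 + 5*c*t + t^2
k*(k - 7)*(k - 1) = k^3 - 8*k^2 + 7*k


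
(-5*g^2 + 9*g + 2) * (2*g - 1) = -10*g^3 + 23*g^2 - 5*g - 2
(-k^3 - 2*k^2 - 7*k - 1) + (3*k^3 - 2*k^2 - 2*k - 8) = 2*k^3 - 4*k^2 - 9*k - 9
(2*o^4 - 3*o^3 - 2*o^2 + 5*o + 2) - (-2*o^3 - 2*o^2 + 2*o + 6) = 2*o^4 - o^3 + 3*o - 4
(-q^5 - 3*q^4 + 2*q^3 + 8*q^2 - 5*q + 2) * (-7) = 7*q^5 + 21*q^4 - 14*q^3 - 56*q^2 + 35*q - 14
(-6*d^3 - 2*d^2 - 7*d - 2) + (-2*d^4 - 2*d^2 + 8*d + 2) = -2*d^4 - 6*d^3 - 4*d^2 + d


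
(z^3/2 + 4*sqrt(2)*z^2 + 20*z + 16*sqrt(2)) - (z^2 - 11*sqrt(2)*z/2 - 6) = z^3/2 - z^2 + 4*sqrt(2)*z^2 + 11*sqrt(2)*z/2 + 20*z + 6 + 16*sqrt(2)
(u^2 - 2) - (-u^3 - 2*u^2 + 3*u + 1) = u^3 + 3*u^2 - 3*u - 3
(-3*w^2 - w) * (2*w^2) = -6*w^4 - 2*w^3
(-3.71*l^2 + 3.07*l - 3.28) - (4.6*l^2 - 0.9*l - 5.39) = -8.31*l^2 + 3.97*l + 2.11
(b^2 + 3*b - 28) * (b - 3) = b^3 - 37*b + 84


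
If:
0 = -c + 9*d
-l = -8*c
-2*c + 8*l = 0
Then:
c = 0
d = 0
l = 0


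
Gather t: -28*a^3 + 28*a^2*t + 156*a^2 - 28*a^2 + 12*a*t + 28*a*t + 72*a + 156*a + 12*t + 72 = -28*a^3 + 128*a^2 + 228*a + t*(28*a^2 + 40*a + 12) + 72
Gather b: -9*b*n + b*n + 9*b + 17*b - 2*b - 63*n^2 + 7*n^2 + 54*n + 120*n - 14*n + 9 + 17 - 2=b*(24 - 8*n) - 56*n^2 + 160*n + 24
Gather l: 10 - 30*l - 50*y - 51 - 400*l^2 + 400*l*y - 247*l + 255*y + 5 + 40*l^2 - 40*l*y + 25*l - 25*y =-360*l^2 + l*(360*y - 252) + 180*y - 36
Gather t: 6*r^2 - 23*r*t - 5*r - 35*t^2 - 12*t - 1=6*r^2 - 5*r - 35*t^2 + t*(-23*r - 12) - 1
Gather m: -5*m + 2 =2 - 5*m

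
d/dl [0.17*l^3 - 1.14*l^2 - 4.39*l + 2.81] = 0.51*l^2 - 2.28*l - 4.39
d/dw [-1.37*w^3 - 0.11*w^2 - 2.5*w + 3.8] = -4.11*w^2 - 0.22*w - 2.5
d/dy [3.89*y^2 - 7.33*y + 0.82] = 7.78*y - 7.33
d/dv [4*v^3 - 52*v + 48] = 12*v^2 - 52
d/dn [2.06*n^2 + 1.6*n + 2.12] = 4.12*n + 1.6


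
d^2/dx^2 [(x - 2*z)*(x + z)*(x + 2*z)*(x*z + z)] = 2*z*(6*x^2 + 3*x*z + 3*x - 4*z^2 + z)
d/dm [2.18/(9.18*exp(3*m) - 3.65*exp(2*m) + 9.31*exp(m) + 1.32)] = (-60.0372*exp(2*m) + 15.914*exp(m) - 20.2958)*exp(m)/(9.18*exp(3*m) - 3.65*exp(2*m) + 9.31*exp(m) + 1.32)^2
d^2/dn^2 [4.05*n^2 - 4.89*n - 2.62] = 8.10000000000000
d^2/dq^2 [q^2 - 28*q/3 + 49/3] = 2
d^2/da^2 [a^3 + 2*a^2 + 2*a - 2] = 6*a + 4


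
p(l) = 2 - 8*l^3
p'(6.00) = -864.00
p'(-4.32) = -447.90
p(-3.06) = 231.22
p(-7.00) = 2746.00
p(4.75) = -855.38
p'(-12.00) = -3456.00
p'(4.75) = -541.50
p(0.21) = 1.93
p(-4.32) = 646.97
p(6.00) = -1726.00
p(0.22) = 1.91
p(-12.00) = 13826.00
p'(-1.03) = -25.46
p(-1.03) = 10.74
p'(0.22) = -1.16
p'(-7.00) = -1176.00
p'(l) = -24*l^2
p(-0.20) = 2.06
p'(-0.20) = -0.96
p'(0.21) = -1.06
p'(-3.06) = -224.73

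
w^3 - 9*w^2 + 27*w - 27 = (w - 3)^3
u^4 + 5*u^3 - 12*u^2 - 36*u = u*(u - 3)*(u + 2)*(u + 6)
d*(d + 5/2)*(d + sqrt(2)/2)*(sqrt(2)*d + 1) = sqrt(2)*d^4 + 2*d^3 + 5*sqrt(2)*d^3/2 + sqrt(2)*d^2/2 + 5*d^2 + 5*sqrt(2)*d/4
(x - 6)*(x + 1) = x^2 - 5*x - 6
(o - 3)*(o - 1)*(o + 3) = o^3 - o^2 - 9*o + 9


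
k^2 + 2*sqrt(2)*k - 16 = (k - 2*sqrt(2))*(k + 4*sqrt(2))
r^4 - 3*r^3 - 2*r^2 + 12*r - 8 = (r - 2)^2*(r - 1)*(r + 2)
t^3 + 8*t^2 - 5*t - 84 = (t - 3)*(t + 4)*(t + 7)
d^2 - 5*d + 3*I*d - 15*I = (d - 5)*(d + 3*I)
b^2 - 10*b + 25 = (b - 5)^2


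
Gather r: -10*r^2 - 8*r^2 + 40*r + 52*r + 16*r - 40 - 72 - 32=-18*r^2 + 108*r - 144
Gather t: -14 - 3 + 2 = -15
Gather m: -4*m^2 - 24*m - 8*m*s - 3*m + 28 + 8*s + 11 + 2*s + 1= -4*m^2 + m*(-8*s - 27) + 10*s + 40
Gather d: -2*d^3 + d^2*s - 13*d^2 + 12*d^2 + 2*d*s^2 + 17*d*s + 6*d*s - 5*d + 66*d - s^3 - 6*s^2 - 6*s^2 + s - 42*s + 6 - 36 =-2*d^3 + d^2*(s - 1) + d*(2*s^2 + 23*s + 61) - s^3 - 12*s^2 - 41*s - 30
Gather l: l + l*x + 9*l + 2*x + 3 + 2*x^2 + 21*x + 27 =l*(x + 10) + 2*x^2 + 23*x + 30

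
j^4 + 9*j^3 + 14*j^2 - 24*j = j*(j - 1)*(j + 4)*(j + 6)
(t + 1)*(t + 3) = t^2 + 4*t + 3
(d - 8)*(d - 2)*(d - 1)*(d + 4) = d^4 - 7*d^3 - 18*d^2 + 88*d - 64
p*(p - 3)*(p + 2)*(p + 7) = p^4 + 6*p^3 - 13*p^2 - 42*p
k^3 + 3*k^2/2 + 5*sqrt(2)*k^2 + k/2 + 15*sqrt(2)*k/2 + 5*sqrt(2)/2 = (k + 1/2)*(k + 1)*(k + 5*sqrt(2))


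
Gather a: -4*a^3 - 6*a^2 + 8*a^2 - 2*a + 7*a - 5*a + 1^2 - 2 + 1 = -4*a^3 + 2*a^2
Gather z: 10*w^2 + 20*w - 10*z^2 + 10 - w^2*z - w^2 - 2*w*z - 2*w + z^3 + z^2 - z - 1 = 9*w^2 + 18*w + z^3 - 9*z^2 + z*(-w^2 - 2*w - 1) + 9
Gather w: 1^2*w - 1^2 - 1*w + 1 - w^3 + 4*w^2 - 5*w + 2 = -w^3 + 4*w^2 - 5*w + 2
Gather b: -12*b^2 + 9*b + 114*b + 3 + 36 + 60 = -12*b^2 + 123*b + 99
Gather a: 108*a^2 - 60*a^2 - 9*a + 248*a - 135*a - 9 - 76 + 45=48*a^2 + 104*a - 40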